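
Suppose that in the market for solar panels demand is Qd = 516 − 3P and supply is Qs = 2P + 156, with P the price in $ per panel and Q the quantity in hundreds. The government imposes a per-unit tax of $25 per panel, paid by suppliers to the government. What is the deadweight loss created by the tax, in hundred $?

Deadweight loss = $375 hundred.

Without the tax, 516 − 3P = 2P + 156 gives 5P = 360, so P* = $72 and Q* = 300.
With the tax collected from suppliers, supply shifts: Qs = 2(P − 25) + 156.
New equilibrium: buyers pay $82, suppliers receive $57, Q = 270. (Wedge: Pb − Ps = 25.)
Quantity falls by |ΔQ| = |300 − 270| = 30.
DWL = ½ · t · |ΔQ| = ½ · 25 · 30 = $375.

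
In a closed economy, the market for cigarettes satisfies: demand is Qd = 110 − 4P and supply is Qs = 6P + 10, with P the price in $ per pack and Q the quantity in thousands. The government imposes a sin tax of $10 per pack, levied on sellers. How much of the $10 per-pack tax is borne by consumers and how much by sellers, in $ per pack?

Consumers bear $6 per pack; sellers bear $4 per pack.

Before the tax: set 110 − 4P = 6P + 10 → P* = $10, Q* = 70.
With the tax collected from sellers, supply shifts: Qs = 6(P − 10) + 10.
New equilibrium: consumers pay $16, sellers receive $6, Q = 46. (Wedge: Pb − Ps = 10.)
Burden on consumers: $6; on sellers: $4. (They sum to $10.)
The less price-elastic side of the market bears the larger share of a per-unit tax.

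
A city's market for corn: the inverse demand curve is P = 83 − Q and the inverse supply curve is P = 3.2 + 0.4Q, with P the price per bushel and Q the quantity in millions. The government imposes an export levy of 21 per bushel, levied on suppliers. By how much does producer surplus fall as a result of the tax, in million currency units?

Producer surplus falls by 297 million.

Rewrite in direct form: Qd = 83 − P and Qs = 2.5P − 8.
Before the tax: set 83 − P = 2.5P − 8 → P* = 26, Q* = 57.
With the tax collected from suppliers, supply shifts: Qs = 2.5(P − 21) − 8.
Solving gives Q = 42 with consumers paying 41 and suppliers receiving 20 (the 21 wedge).
ΔPS is the trapezoid between Q = 42 and Q = 57 of height 6: ½ · (57 + 42) · 6 = 297.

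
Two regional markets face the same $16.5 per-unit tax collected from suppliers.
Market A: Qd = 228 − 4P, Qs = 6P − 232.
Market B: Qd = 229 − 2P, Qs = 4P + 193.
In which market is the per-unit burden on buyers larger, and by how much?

Market A: pre-tax P* = $46, Q* = 44; post-tax Q = 4.4; per-unit burden on buyers = $9.9.
Market B: pre-tax P* = $6, Q* = 217; post-tax Q = 195; per-unit burden on buyers = $11.
Difference: $9.9 vs $11 → market B is larger by $1.1.

Market B, by $1.1.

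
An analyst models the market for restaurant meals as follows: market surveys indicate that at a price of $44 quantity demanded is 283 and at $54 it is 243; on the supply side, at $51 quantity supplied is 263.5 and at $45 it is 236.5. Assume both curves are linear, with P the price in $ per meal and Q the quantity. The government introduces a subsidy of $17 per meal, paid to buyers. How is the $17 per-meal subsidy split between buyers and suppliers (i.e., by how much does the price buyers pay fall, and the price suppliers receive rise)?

Demand slope: (243 − 283)/(54 − 44) = -4, so Qd = 459 − 4P.
Supply slope: (236.5 − 263.5)/(45 − 51) = 4.5, so Qs = 4.5P + 34.
Before the subsidy: set 459 − 4P = 4.5P + 34 → P* = $50, Q* = 259.
With a per-unit subsidy paid to buyers, each effectively pays P − 17, so demand becomes Qd = 459 − 4(P − 17).
Solving gives Q = 295 with buyers paying $41 and suppliers receiving $58 (the $17 wedge).
Gain to buyers: $9; to suppliers: $8. (They sum to $17.)

Buyers gain $9 per meal; suppliers gain $8 per meal.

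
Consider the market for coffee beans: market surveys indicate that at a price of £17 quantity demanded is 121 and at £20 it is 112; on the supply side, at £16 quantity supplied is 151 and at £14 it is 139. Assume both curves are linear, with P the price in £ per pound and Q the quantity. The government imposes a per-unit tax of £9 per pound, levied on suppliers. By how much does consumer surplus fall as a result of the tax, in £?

Consumer surplus falls by £744.

Demand slope: (112 − 121)/(20 − 17) = -3, so Qd = 172 − 3P.
Supply slope: (139 − 151)/(14 − 16) = 6, so Qs = 6P + 55.
Before the tax: set 172 − 3P = 6P + 55 → P* = £13, Q* = 133.
With the tax collected from suppliers, supply shifts: Qs = 6(P − 9) + 55.
New equilibrium: consumers pay £19, suppliers receive £10, Q = 115. (Wedge: Pb − Ps = 9.)
ΔCS is the trapezoid between Q = 115 and Q = 133 of height £6: ½ · (133 + 115) · 6 = £744.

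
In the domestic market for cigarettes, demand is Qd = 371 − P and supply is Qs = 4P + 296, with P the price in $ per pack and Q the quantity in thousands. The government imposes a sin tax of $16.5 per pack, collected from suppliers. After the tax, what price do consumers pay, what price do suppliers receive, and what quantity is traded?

Before the tax: set 371 − P = 4P + 296 → P* = $15, Q* = 356.
With the tax collected from suppliers, supply shifts: Qs = 4(P − 16.5) + 296.
New equilibrium: consumers pay $28.2, suppliers receive $11.7, Q = 342.8. (Wedge: Pb − Ps = 16.5.)

Consumers pay $28.2; suppliers receive $11.7; quantity = 342.8.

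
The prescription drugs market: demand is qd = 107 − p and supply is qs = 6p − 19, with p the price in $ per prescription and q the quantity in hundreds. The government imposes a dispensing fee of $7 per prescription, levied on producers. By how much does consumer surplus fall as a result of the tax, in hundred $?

Without the tax, 107 − p = 6p − 19 gives 7p = 126, so p* = $18 and q* = 89.
With the tax collected from producers, supply shifts: qs = 6(p − 7) − 19.
Solving gives q = 83 with consumers paying $24 and producers receiving $17 (the $7 wedge).
ΔCS is the trapezoid between Q = 83 and Q = 89 of height $6: ½ · (89 + 83) · 6 = $516.

Consumer surplus falls by $516 hundred.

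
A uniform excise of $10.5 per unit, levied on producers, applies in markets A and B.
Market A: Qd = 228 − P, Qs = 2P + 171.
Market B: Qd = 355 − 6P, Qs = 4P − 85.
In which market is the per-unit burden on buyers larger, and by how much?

Market A: pre-tax P* = $19, Q* = 209; post-tax Q = 202; per-unit burden on buyers = $7.
Market B: pre-tax P* = $44, Q* = 91; post-tax Q = 65.8; per-unit burden on buyers = $4.2.
Difference: $7 vs $4.2 → market A is larger by $2.8.

Market A, by $2.8.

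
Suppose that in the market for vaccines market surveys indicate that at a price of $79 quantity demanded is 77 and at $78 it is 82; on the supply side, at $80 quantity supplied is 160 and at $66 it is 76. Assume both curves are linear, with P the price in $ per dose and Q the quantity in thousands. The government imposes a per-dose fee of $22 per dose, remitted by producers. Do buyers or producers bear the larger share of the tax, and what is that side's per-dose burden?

Demand slope: (82 − 77)/(78 − 79) = -5, so Qd = 472 − 5P.
Supply slope: (76 − 160)/(66 − 80) = 6, so Qs = 6P − 320.
Before the tax: set 472 − 5P = 6P − 320 → P* = $72, Q* = 112.
With the tax collected from producers, supply shifts: Qs = 6(P − 22) − 320.
New equilibrium: buyers pay $84, producers receive $62, Q = 52. (Wedge: Pb − Ps = 22.)
Per-dose burden: buyers $12, producers $10.
Buyers take the larger share because demand is less price-elastic here (demand slope 5 vs supply slope 6).

Buyers bear the larger share: $12 per dose.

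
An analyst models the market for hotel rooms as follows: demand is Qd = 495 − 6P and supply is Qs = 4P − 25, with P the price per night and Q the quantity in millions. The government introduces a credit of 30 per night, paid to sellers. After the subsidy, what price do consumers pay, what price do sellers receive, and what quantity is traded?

Without the subsidy, 495 − 6P = 4P − 25 gives 10P = 520, so P* = 52 and Q* = 183.
With a per-unit subsidy paid to sellers, each receives P + 30 per unit sold, so supply becomes Qs = 4(P + 30) − 25.
New equilibrium: consumers pay 40, sellers receive 70, Q = 255. (Wedge: Pb − Ps = −30.)

Consumers pay 40; sellers receive 70; quantity = 255.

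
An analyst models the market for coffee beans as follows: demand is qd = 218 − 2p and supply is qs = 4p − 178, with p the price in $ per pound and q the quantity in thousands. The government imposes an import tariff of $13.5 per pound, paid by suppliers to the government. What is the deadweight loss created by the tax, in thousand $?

Before the tax: set 218 − 2p = 4p − 178 → p* = $66, q* = 86.
With the tax collected from suppliers, supply shifts: qs = 4(p − 13.5) − 178.
Solving gives q = 68 with consumers paying $75 and suppliers receiving $61.5 (the $13.5 wedge).
Quantity falls by |ΔQ| = |86 − 68| = 18.
DWL = ½ · t · |ΔQ| = ½ · 13.5 · 18 = $121.5.

Deadweight loss = $121.5 thousand.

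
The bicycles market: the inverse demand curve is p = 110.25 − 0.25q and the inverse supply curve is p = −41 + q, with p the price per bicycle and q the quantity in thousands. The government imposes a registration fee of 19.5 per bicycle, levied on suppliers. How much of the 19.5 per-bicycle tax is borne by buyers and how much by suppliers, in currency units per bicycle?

Inverting to q(p) form: qd = 441 − 4p; qs = p + 41.
Before the tax: set 441 − 4p = p + 41 → p* = 80, q* = 121.
With the tax collected from suppliers, supply shifts: qs = (p − 19.5) + 41.
Solving gives q = 105.4 with buyers paying 83.9 and suppliers receiving 64.4 (the 19.5 wedge).
Burden on buyers: 3.9; on suppliers: 15.6. (They sum to 19.5.)

Buyers bear 3.9 per bicycle; suppliers bear 15.6 per bicycle.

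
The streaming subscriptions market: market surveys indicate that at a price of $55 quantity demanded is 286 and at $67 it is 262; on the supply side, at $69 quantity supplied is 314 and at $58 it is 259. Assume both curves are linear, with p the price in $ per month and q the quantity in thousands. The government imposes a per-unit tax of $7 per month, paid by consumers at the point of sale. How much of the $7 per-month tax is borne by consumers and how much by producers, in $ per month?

Demand slope: (262 − 286)/(67 − 55) = -2, so qd = 396 − 2p.
Supply slope: (259 − 314)/(58 − 69) = 5, so qs = 5p − 31.
Before the tax: set 396 − 2p = 5p − 31 → p* = $61, q* = 274.
With the tax collected from consumers, demand (in seller-price terms) shifts: qd = 396 − 2(p + 7).
New equilibrium: consumers pay $66, producers receive $59, q = 264. (Wedge: pb − ps = 7.)
Burden on consumers: $5; on producers: $2. (They sum to $7.)

Consumers bear $5 per month; producers bear $2 per month.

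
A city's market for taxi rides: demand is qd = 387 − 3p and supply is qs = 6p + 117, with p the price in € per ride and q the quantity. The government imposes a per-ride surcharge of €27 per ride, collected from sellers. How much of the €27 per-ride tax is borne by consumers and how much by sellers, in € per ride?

Consumers bear €18 per ride; sellers bear €9 per ride.

Before the tax: set 387 − 3p = 6p + 117 → p* = €30, q* = 297.
With the tax collected from sellers, supply shifts: qs = 6(p − 27) + 117.
New equilibrium: consumers pay €48, sellers receive €21, q = 243. (Wedge: pb − ps = 27.)
Burden on consumers: €18; on sellers: €9. (They sum to €27.)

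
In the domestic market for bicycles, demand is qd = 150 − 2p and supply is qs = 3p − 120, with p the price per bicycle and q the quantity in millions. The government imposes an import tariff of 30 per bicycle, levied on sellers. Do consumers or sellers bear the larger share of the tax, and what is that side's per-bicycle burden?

Consumers bear the larger share: 18 per bicycle.

Without the tax, 150 − 2p = 3p − 120 gives 5p = 270, so p* = 54 and q* = 42.
With the tax collected from sellers, supply shifts: qs = 3(p − 30) − 120.
Solving gives q = 6 with consumers paying 72 and sellers receiving 42 (the 30 wedge).
Per-bicycle burden: consumers 18, sellers 12.
Consumers take the larger share because demand is less price-elastic here (demand slope 2 vs supply slope 3).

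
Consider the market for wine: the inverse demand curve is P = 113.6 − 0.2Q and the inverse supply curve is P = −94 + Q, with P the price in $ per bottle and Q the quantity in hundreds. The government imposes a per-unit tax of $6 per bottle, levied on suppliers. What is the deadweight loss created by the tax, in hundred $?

Rewrite in direct form: Qd = 568 − 5P and Qs = P + 94.
Without the tax, 568 − 5P = P + 94 gives 6P = 474, so P* = $79 and Q* = 173.
With the tax collected from suppliers, supply shifts: Qs = (P − 6) + 94.
Solving gives Q = 168 with buyers paying $80 and suppliers receiving $74 (the $6 wedge).
Quantity falls by |ΔQ| = |173 − 168| = 5.
DWL = ½ · t · |ΔQ| = ½ · 6 · 5 = $15.

Deadweight loss = $15 hundred.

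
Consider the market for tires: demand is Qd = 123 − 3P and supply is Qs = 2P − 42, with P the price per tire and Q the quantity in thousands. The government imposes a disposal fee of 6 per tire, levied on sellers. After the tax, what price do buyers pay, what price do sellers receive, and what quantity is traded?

Buyers pay 35.4; sellers receive 29.4; quantity = 16.8.

Without the tax, 123 − 3P = 2P − 42 gives 5P = 165, so P* = 33 and Q* = 24.
With the tax collected from sellers, supply shifts: Qs = 2(P − 6) − 42.
New equilibrium: buyers pay 35.4, sellers receive 29.4, Q = 16.8. (Wedge: Pb − Ps = 6.)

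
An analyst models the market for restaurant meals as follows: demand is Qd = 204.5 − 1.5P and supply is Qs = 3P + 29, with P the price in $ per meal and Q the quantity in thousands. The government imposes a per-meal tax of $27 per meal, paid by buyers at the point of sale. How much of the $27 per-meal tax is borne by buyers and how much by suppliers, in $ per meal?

Before the tax: set 204.5 − 1.5P = 3P + 29 → P* = $39, Q* = 146.
With the tax collected from buyers, demand (in seller-price terms) shifts: Qd = 204.5 − 1.5(P + 27).
New equilibrium: buyers pay $57, suppliers receive $30, Q = 119. (Wedge: Pb − Ps = 27.)
Burden on buyers: $18; on suppliers: $9. (They sum to $27.)
The less price-elastic side of the market bears the larger share of a per-unit tax.

Buyers bear $18 per meal; suppliers bear $9 per meal.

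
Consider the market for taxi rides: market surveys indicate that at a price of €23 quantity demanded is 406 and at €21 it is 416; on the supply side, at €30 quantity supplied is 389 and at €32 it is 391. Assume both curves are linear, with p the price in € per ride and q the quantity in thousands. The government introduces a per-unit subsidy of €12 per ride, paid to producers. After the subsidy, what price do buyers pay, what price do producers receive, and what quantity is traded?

Buyers pay €25; producers receive €37; quantity = 396.

Demand slope: (416 − 406)/(21 − 23) = -5, so qd = 521 − 5p.
Supply slope: (391 − 389)/(32 − 30) = 1, so qs = p + 359.
Before the subsidy: set 521 − 5p = p + 359 → p* = €27, q* = 386.
With a per-unit subsidy paid to producers, each receives p + 12 per unit sold, so supply becomes qs = (p + 12) + 359.
Solving gives q = 396 with buyers paying €25 and producers receiving €37 (the €12 wedge).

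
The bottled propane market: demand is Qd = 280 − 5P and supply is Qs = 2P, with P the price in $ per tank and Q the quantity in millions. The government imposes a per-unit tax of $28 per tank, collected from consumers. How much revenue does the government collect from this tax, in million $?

Tax revenue = $1120 million.

Without the tax, 280 − 5P = 2P gives 7P = 280, so P* = $40 and Q* = 80.
With the tax collected from consumers, demand (in seller-price terms) shifts: Qd = 280 − 5(P + 28).
New equilibrium: consumers pay $48, suppliers receive $20, Q = 40. (Wedge: Pb − Ps = 28.)
Revenue = t · Q = 28 · 40 = $1120.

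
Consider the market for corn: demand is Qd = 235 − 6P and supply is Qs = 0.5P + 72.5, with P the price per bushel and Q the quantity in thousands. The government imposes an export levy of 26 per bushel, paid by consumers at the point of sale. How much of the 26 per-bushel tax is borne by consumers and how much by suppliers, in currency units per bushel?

Consumers bear 2 per bushel; suppliers bear 24 per bushel.

Before the tax: set 235 − 6P = 0.5P + 72.5 → P* = 25, Q* = 85.
With the tax collected from consumers, demand (in seller-price terms) shifts: Qd = 235 − 6(P + 26).
New equilibrium: consumers pay 27, suppliers receive 1, Q = 73. (Wedge: Pb − Ps = 26.)
Burden on consumers: 2; on suppliers: 24. (They sum to 26.)
The less price-elastic side of the market bears the larger share of a per-unit tax.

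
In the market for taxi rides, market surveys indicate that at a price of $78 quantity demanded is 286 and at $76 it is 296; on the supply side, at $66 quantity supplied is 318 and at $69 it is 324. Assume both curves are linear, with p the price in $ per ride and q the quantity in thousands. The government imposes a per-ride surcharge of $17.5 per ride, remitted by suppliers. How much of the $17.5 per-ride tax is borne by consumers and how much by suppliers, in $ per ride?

Demand slope: (296 − 286)/(76 − 78) = -5, so qd = 676 − 5p.
Supply slope: (324 − 318)/(69 − 66) = 2, so qs = 2p + 186.
Before the tax: set 676 − 5p = 2p + 186 → p* = $70, q* = 326.
With the tax collected from suppliers, supply shifts: qs = 2(p − 17.5) + 186.
New equilibrium: consumers pay $75, suppliers receive $57.5, q = 301. (Wedge: pb − ps = 17.5.)
Burden on consumers: $5; on suppliers: $12.5. (They sum to $17.5.)
The less price-elastic side of the market bears the larger share of a per-unit tax.

Consumers bear $5 per ride; suppliers bear $12.5 per ride.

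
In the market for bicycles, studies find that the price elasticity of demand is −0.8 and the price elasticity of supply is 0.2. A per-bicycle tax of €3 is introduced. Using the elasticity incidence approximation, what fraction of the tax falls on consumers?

Consumers' share ≈ 0.2.

Incidence ratio: consumers' share ≈ εs / (εs + |εd|) = 0.2 / (0.2 + 0.8) = 0.2.
Supply is the less elastic side, so consumers bear the smaller share.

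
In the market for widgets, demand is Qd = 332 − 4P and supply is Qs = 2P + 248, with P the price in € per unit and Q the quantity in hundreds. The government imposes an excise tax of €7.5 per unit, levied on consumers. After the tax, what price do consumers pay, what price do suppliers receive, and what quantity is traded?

Consumers pay €16.5; suppliers receive €9; quantity = 266.

Before the tax: set 332 − 4P = 2P + 248 → P* = €14, Q* = 276.
With the tax collected from consumers, demand (in seller-price terms) shifts: Qd = 332 − 4(P + 7.5).
Solving gives Q = 266 with consumers paying €16.5 and suppliers receiving €9 (the €7.5 wedge).
The less price-elastic side of the market bears the larger share of a per-unit tax.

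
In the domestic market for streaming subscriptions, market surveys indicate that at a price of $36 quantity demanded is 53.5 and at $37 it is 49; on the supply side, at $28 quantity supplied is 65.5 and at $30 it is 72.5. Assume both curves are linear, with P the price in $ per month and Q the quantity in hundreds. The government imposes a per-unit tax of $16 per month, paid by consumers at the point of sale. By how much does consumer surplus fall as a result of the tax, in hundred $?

Demand slope: (49 − 53.5)/(37 − 36) = -4.5, so Qd = 215.5 − 4.5P.
Supply slope: (72.5 − 65.5)/(30 − 28) = 3.5, so Qs = 3.5P − 32.5.
Without the tax, 215.5 − 4.5P = 3.5P − 32.5 gives 8P = 248, so P* = $31 and Q* = 76.
With the tax collected from consumers, demand (in seller-price terms) shifts: Qd = 215.5 − 4.5(P + 16).
New equilibrium: consumers pay $38, producers receive $22, Q = 44.5. (Wedge: Pb − Ps = 16.)
ΔCS is the trapezoid between Q = 44.5 and Q = 76 of height $7: ½ · (76 + 44.5) · 7 = $421.75.

Consumer surplus falls by $421.75 hundred.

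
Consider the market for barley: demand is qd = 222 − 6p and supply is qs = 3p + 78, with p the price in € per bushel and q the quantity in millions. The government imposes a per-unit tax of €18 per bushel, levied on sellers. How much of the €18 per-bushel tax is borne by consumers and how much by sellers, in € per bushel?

Without the tax, 222 − 6p = 3p + 78 gives 9p = 144, so p* = €16 and q* = 126.
With the tax collected from sellers, supply shifts: qs = 3(p − 18) + 78.
New equilibrium: consumers pay €22, sellers receive €4, q = 90. (Wedge: pb − ps = 18.)
Burden on consumers: €6; on sellers: €12. (They sum to €18.)
The less price-elastic side of the market bears the larger share of a per-unit tax.

Consumers bear €6 per bushel; sellers bear €12 per bushel.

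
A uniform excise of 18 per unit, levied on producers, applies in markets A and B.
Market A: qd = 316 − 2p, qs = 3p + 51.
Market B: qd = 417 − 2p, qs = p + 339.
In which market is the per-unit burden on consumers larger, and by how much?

Market A: pre-tax p* = 53, q* = 210; post-tax q = 188.4; per-unit burden on consumers = 10.8.
Market B: pre-tax p* = 26, q* = 365; post-tax q = 353; per-unit burden on consumers = 6.
Difference: 10.8 vs 6 → market A is larger by 4.8.

Market A, by 4.8.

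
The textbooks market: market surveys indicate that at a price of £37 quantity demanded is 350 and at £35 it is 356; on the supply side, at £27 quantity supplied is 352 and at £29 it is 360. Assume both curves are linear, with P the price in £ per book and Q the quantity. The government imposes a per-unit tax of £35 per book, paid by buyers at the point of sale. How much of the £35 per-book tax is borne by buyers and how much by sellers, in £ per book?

Buyers bear £20 per book; sellers bear £15 per book.

Demand slope: (356 − 350)/(35 − 37) = -3, so Qd = 461 − 3P.
Supply slope: (360 − 352)/(29 − 27) = 4, so Qs = 4P + 244.
Without the tax, 461 − 3P = 4P + 244 gives 7P = 217, so P* = £31 and Q* = 368.
With the tax collected from buyers, demand (in seller-price terms) shifts: Qd = 461 − 3(P + 35).
Solving gives Q = 308 with buyers paying £51 and sellers receiving £16 (the £35 wedge).
Burden on buyers: £20; on sellers: £15. (They sum to £35.)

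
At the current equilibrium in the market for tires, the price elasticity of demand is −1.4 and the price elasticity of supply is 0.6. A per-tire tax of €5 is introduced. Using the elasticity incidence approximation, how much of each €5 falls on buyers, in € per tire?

Incidence ratio: buyers' share ≈ εs / (εs + |εd|) = 0.6 / (0.6 + 1.4) = 0.3.
So buyers bear ≈ 0.3 × €5 = €1.5; producers bear €3.5.

Buyers bear ≈ €1.5 per tire.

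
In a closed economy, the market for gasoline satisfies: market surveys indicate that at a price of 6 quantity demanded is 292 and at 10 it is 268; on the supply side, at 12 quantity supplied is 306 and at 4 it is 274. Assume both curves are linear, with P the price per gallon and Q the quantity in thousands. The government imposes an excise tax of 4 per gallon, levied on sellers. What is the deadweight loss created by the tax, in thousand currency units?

Demand slope: (268 − 292)/(10 − 6) = -6, so Qd = 328 − 6P.
Supply slope: (274 − 306)/(4 − 12) = 4, so Qs = 4P + 258.
Without the tax, 328 − 6P = 4P + 258 gives 10P = 70, so P* = 7 and Q* = 286.
With the tax collected from sellers, supply shifts: Qs = 4(P − 4) + 258.
New equilibrium: consumers pay 8.6, sellers receive 4.6, Q = 276.4. (Wedge: Pb − Ps = 4.)
Quantity falls by |ΔQ| = |286 − 276.4| = 9.6.
DWL = ½ · t · |ΔQ| = ½ · 4 · 9.6 = 19.2.

Deadweight loss = 19.2 thousand.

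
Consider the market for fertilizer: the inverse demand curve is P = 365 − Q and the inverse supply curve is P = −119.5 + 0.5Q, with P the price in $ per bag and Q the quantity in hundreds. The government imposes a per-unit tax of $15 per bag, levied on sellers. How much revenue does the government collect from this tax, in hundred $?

Rewrite in direct form: Qd = 365 − P and Qs = 2P + 239.
Before the tax: set 365 − P = 2P + 239 → P* = $42, Q* = 323.
With the tax collected from sellers, supply shifts: Qs = 2(P − 15) + 239.
Solving gives Q = 313 with buyers paying $52 and sellers receiving $37 (the $15 wedge).
Revenue = t · Q = 15 · 313 = $4695.

Tax revenue = $4695 hundred.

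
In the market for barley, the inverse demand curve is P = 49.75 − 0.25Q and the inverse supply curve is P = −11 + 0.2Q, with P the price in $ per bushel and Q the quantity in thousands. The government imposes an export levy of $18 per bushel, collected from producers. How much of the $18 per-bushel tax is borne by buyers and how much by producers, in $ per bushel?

Rewrite in direct form: Qd = 199 − 4P and Qs = 5P + 55.
Without the tax, 199 − 4P = 5P + 55 gives 9P = 144, so P* = $16 and Q* = 135.
With the tax collected from producers, supply shifts: Qs = 5(P − 18) + 55.
New equilibrium: buyers pay $26, producers receive $8, Q = 95. (Wedge: Pb − Ps = 18.)
Burden on buyers: $10; on producers: $8. (They sum to $18.)

Buyers bear $10 per bushel; producers bear $8 per bushel.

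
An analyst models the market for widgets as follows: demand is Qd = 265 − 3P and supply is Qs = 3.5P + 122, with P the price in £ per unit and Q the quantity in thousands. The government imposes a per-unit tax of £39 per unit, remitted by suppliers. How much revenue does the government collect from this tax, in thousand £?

Tax revenue = £5304 thousand.

Before the tax: set 265 − 3P = 3.5P + 122 → P* = £22, Q* = 199.
With the tax collected from suppliers, supply shifts: Qs = 3.5(P − 39) + 122.
New equilibrium: buyers pay £43, suppliers receive £4, Q = 136. (Wedge: Pb − Ps = 39.)
Revenue = t · Q = 39 · 136 = £5304.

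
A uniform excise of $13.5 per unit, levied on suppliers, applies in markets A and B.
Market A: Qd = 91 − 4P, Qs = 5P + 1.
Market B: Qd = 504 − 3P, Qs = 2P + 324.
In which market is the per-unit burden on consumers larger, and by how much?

Market A: pre-tax P* = $10, Q* = 51; post-tax Q = 21; per-unit burden on consumers = $7.5.
Market B: pre-tax P* = $36, Q* = 396; post-tax Q = 379.8; per-unit burden on consumers = $5.4.
Difference: $7.5 vs $5.4 → market A is larger by $2.1.

Market A, by $2.1.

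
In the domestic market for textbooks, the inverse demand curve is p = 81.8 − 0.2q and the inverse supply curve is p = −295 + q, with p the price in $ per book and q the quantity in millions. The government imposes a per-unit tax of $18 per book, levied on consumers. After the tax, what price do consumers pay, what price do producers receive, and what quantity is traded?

Rewrite in direct form: qd = 409 − 5p and qs = p + 295.
Without the tax, 409 − 5p = p + 295 gives 6p = 114, so p* = $19 and q* = 314.
With the tax collected from consumers, demand (in seller-price terms) shifts: qd = 409 − 5(p + 18).
New equilibrium: consumers pay $22, producers receive $4, q = 299. (Wedge: pb − ps = 18.)

Consumers pay $22; producers receive $4; quantity = 299.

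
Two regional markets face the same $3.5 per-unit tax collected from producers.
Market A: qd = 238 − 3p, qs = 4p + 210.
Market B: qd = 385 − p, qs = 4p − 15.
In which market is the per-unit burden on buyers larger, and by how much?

Market B, by $0.8.

Market A: pre-tax p* = $4, q* = 226; post-tax q = 220; per-unit burden on buyers = $2.
Market B: pre-tax p* = $80, q* = 305; post-tax q = 302.2; per-unit burden on buyers = $2.8.
Difference: $2 vs $2.8 → market B is larger by $0.8.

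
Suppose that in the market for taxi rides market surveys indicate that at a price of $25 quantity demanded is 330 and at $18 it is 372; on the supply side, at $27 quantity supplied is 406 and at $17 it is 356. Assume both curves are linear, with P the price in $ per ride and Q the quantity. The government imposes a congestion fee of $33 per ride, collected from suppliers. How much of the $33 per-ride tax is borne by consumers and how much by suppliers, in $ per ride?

Consumers bear $15 per ride; suppliers bear $18 per ride.

Demand slope: (372 − 330)/(18 − 25) = -6, so Qd = 480 − 6P.
Supply slope: (356 − 406)/(17 − 27) = 5, so Qs = 5P + 271.
Without the tax, 480 − 6P = 5P + 271 gives 11P = 209, so P* = $19 and Q* = 366.
With the tax collected from suppliers, supply shifts: Qs = 5(P − 33) + 271.
New equilibrium: consumers pay $34, suppliers receive $1, Q = 276. (Wedge: Pb − Ps = 33.)
Burden on consumers: $15; on suppliers: $18. (They sum to $33.)
The less price-elastic side of the market bears the larger share of a per-unit tax.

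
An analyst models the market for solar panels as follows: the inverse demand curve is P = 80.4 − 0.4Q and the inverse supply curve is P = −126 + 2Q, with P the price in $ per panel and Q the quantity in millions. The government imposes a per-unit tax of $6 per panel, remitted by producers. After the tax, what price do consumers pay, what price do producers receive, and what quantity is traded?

Rewrite in direct form: Qd = 201 − 2.5P and Qs = 0.5P + 63.
Before the tax: set 201 − 2.5P = 0.5P + 63 → P* = $46, Q* = 86.
With the tax collected from producers, supply shifts: Qs = 0.5(P − 6) + 63.
Solving gives Q = 83.5 with consumers paying $47 and producers receiving $41 (the $6 wedge).

Consumers pay $47; producers receive $41; quantity = 83.5.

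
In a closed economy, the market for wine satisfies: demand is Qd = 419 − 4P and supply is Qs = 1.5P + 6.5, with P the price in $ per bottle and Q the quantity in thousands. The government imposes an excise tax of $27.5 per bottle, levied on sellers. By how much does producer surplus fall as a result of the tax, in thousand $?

Without the tax, 419 − 4P = 1.5P + 6.5 gives 5.5P = 412.5, so P* = $75 and Q* = 119.
With the tax collected from sellers, supply shifts: Qs = 1.5(P − 27.5) + 6.5.
Solving gives Q = 89 with buyers paying $82.5 and sellers receiving $55 (the $27.5 wedge).
ΔPS is the trapezoid between Q = 89 and Q = 119 of height $20: ½ · (119 + 89) · 20 = $2080.

Producer surplus falls by $2080 thousand.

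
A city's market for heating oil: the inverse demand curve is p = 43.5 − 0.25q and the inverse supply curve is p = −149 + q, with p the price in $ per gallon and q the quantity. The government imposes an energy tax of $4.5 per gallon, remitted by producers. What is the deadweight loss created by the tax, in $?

Deadweight loss = $8.1.

Rewrite in direct form: qd = 174 − 4p and qs = p + 149.
Before the tax: set 174 − 4p = p + 149 → p* = $5, q* = 154.
With the tax collected from producers, supply shifts: qs = (p − 4.5) + 149.
Solving gives q = 150.4 with buyers paying $5.9 and producers receiving $1.4 (the $4.5 wedge).
Quantity falls by |ΔQ| = |154 − 150.4| = 3.6.
DWL = ½ · t · |ΔQ| = ½ · 4.5 · 3.6 = $8.1.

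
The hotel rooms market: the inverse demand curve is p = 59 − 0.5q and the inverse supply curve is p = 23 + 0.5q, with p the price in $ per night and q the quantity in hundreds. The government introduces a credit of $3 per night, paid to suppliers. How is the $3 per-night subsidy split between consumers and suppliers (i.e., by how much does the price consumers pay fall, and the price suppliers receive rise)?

Consumers gain $1.5 per night; suppliers gain $1.5 per night.

Inverting to q(p) form: qd = 118 − 2p; qs = 2p − 46.
Without the subsidy, 118 − 2p = 2p − 46 gives 4p = 164, so p* = $41 and q* = 36.
With a per-unit subsidy paid to suppliers, each receives p + 3 per unit sold, so supply becomes qs = 2(p + 3) − 46.
Solving gives q = 39 with consumers paying $39.5 and suppliers receiving $42.5 (the $3 wedge).
Gain to consumers: $1.5; to suppliers: $1.5. (They sum to $3.)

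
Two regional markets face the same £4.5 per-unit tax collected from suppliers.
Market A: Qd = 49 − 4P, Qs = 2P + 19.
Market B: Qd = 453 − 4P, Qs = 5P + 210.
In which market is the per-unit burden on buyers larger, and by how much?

Market B, by £1.

Market A: pre-tax P* = £5, Q* = 29; post-tax Q = 23; per-unit burden on buyers = £1.5.
Market B: pre-tax P* = £27, Q* = 345; post-tax Q = 335; per-unit burden on buyers = £2.5.
Difference: £1.5 vs £2.5 → market B is larger by £1.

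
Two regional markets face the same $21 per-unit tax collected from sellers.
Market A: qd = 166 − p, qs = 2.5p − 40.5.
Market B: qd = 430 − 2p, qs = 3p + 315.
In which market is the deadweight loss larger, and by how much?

Market B, by $107.1.

Market A: pre-tax p* = $59, q* = 107; post-tax q = 92; deadweight loss = $157.5.
Market B: pre-tax p* = $23, q* = 384; post-tax q = 358.8; deadweight loss = $264.6.
Difference: $157.5 vs $264.6 → market B is larger by $107.1.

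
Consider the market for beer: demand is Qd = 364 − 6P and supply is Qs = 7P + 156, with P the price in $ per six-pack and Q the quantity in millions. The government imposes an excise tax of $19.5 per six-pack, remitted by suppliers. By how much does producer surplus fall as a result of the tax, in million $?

Before the tax: set 364 − 6P = 7P + 156 → P* = $16, Q* = 268.
With the tax collected from suppliers, supply shifts: Qs = 7(P − 19.5) + 156.
New equilibrium: consumers pay $26.5, suppliers receive $7, Q = 205. (Wedge: Pb − Ps = 19.5.)
ΔPS is the trapezoid between Q = 205 and Q = 268 of height $9: ½ · (268 + 205) · 9 = $2128.5.

Producer surplus falls by $2128.5 million.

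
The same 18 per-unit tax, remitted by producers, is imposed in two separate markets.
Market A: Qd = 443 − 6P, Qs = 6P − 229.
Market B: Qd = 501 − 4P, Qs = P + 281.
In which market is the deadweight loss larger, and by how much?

Market A: pre-tax P* = 56, Q* = 107; post-tax Q = 53; deadweight loss = 486.
Market B: pre-tax P* = 44, Q* = 325; post-tax Q = 310.6; deadweight loss = 129.6.
Difference: 486 vs 129.6 → market A is larger by 356.4.

Market A, by 356.4.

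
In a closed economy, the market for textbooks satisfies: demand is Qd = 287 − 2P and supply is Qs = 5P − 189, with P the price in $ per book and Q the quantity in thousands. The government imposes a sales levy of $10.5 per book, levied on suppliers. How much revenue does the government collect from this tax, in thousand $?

Tax revenue = $1428 thousand.

Without the tax, 287 − 2P = 5P − 189 gives 7P = 476, so P* = $68 and Q* = 151.
With the tax collected from suppliers, supply shifts: Qs = 5(P − 10.5) − 189.
New equilibrium: buyers pay $75.5, suppliers receive $65, Q = 136. (Wedge: Pb − Ps = 10.5.)
Revenue = t · Q = 10.5 · 136 = $1428.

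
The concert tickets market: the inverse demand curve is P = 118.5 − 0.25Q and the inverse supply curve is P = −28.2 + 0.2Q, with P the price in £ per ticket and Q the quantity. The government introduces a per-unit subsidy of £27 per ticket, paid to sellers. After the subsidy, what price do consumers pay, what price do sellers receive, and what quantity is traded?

Inverting to Q(P) form: Qd = 474 − 4P; Qs = 5P + 141.
Before the subsidy: set 474 − 4P = 5P + 141 → P* = £37, Q* = 326.
With a per-unit subsidy paid to sellers, each receives P + 27 per unit sold, so supply becomes Qs = 5(P + 27) + 141.
Solving gives Q = 386 with consumers paying £22 and sellers receiving £49 (the £27 wedge).

Consumers pay £22; sellers receive £49; quantity = 386.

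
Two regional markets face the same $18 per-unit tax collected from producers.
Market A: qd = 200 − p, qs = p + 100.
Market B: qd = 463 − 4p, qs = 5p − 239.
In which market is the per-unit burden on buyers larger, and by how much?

Market A: pre-tax p* = $50, q* = 150; post-tax q = 141; per-unit burden on buyers = $9.
Market B: pre-tax p* = $78, q* = 151; post-tax q = 111; per-unit burden on buyers = $10.
Difference: $9 vs $10 → market B is larger by $1.

Market B, by $1.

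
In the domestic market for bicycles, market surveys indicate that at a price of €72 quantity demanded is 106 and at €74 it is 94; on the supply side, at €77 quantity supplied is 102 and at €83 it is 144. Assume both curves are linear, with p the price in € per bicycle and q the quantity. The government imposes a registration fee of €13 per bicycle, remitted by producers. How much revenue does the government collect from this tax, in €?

Demand slope: (94 − 106)/(74 − 72) = -6, so qd = 538 − 6p.
Supply slope: (144 − 102)/(83 − 77) = 7, so qs = 7p − 437.
Without the tax, 538 − 6p = 7p − 437 gives 13p = 975, so p* = €75 and q* = 88.
With the tax collected from producers, supply shifts: qs = 7(p − 13) − 437.
Solving gives q = 46 with buyers paying €82 and producers receiving €69 (the €13 wedge).
Revenue = t · Q = 13 · 46 = €598.

Tax revenue = €598.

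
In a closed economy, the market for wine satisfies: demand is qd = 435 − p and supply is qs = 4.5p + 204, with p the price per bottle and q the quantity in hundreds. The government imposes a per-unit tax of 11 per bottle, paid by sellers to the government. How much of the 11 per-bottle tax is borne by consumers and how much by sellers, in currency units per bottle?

Consumers bear 9 per bottle; sellers bear 2 per bottle.

Before the tax: set 435 − p = 4.5p + 204 → p* = 42, q* = 393.
With the tax collected from sellers, supply shifts: qs = 4.5(p − 11) + 204.
Solving gives q = 384 with consumers paying 51 and sellers receiving 40 (the 11 wedge).
Burden on consumers: 9; on sellers: 2. (They sum to 11.)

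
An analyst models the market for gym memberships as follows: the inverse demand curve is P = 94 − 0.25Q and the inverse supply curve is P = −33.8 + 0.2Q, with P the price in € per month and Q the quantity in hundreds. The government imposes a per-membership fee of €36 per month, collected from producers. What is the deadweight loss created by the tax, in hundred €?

Deadweight loss = €1440 hundred.

Rewrite in direct form: Qd = 376 − 4P and Qs = 5P + 169.
Without the tax, 376 − 4P = 5P + 169 gives 9P = 207, so P* = €23 and Q* = 284.
With the tax collected from producers, supply shifts: Qs = 5(P − 36) + 169.
New equilibrium: buyers pay €43, producers receive €7, Q = 204. (Wedge: Pb − Ps = 36.)
Quantity falls by |ΔQ| = |284 − 204| = 80.
DWL = ½ · t · |ΔQ| = ½ · 36 · 80 = €1440.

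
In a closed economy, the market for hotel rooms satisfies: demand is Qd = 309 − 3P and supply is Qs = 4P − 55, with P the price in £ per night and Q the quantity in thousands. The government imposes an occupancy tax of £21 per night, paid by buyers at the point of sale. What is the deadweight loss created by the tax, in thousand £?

Deadweight loss = £378 thousand.

Before the tax: set 309 − 3P = 4P − 55 → P* = £52, Q* = 153.
With the tax collected from buyers, demand (in seller-price terms) shifts: Qd = 309 − 3(P + 21).
New equilibrium: buyers pay £64, sellers receive £43, Q = 117. (Wedge: Pb − Ps = 21.)
Quantity falls by |ΔQ| = |153 − 117| = 36.
DWL = ½ · t · |ΔQ| = ½ · 21 · 36 = £378.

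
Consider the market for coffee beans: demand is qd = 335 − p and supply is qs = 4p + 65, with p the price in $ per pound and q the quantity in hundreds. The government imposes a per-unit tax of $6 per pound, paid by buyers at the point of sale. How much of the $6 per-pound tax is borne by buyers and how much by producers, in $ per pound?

Buyers bear $4.8 per pound; producers bear $1.2 per pound.

Without the tax, 335 − p = 4p + 65 gives 5p = 270, so p* = $54 and q* = 281.
With the tax collected from buyers, demand (in seller-price terms) shifts: qd = 335 − (p + 6).
New equilibrium: buyers pay $58.8, producers receive $52.8, q = 276.2. (Wedge: pb − ps = 6.)
Burden on buyers: $4.8; on producers: $1.2. (They sum to $6.)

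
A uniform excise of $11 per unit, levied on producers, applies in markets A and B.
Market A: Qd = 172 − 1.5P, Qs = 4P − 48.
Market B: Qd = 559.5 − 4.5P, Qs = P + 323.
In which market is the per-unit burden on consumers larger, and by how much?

Market A: pre-tax P* = $40, Q* = 112; post-tax Q = 100; per-unit burden on consumers = $8.
Market B: pre-tax P* = $43, Q* = 366; post-tax Q = 357; per-unit burden on consumers = $2.
Difference: $8 vs $2 → market A is larger by $6.

Market A, by $6.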